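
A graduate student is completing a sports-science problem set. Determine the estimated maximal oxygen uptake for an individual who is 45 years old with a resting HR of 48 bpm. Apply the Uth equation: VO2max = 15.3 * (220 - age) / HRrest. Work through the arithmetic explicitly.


HRmax = 220 - 45 = 175
VO2max = 15.3 * (175 / 48)
= 15.3 * 3.6458
= 55.78 mL/kg/min

55.78 mL/kg/min


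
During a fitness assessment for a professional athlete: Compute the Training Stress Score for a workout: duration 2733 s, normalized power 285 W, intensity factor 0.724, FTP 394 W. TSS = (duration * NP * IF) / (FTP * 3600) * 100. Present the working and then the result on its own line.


Product = 2733 * 285 * 0.724 = 563927.22
Base = 394 * 3600 = 1418400
TSS = 563927.22 / 1418400 * 100 = 39.76

39.76 TSS


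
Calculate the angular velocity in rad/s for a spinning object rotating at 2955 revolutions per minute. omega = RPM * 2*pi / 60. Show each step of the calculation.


omega = RPM * 2*pi / 60
= 2955 * 6.28318531 / 60
= 309.447 rad/s

309.447 rad/s


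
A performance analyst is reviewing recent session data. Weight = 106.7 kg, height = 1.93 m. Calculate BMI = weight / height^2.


height^2 = 1.93^2 = 3.7249
BMI = 106.7 / 3.7249 = 28.65 kg/m^2

28.65 kg/m^2


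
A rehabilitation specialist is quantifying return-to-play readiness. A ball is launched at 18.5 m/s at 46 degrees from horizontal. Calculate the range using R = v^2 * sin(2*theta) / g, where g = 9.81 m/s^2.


sin(2 * 46) = sin(92) = 0.999391
v^2 = 18.5^2 = 342.25
R = 342.25 * 0.999391 / 9.81
= 34.867 m

34.867 m


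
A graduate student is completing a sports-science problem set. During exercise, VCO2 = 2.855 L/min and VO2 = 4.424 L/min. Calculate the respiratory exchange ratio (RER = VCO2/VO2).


RER = VCO2 / VO2
= 2.855 / 4.424
= 0.6453

0.6453


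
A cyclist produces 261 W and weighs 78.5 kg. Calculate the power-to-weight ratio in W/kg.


P/W = power / mass
= 261 / 78.5
= 3.325 W/kg

3.325 W/kg


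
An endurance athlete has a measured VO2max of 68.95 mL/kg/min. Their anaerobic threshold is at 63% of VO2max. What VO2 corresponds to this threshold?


Anaerobic threshold VO2 = VO2max * 63%
= 68.95 * 0.63
= 43.44 mL/kg/min

43.44 mL/kg/min


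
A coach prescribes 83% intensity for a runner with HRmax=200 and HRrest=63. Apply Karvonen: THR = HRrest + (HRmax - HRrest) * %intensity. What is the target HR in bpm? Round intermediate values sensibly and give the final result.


Heart rate reserve = 200 - 63 = 137
Intensity fraction = 83 / 100 = 0.83
THR = 63 + 137 * 0.83 = 176.71 bpm

176.71 bpm


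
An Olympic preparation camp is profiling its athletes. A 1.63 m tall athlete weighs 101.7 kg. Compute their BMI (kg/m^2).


height^2 = 2.6569 m^2
BMI = 101.7 / 2.6569 = 38.28 kg/m^2

38.28 kg/m^2


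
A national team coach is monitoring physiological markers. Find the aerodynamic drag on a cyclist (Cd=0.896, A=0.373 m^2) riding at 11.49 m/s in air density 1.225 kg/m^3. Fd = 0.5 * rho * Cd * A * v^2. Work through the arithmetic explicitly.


Fd = 0.5 * 1.225 * 0.896 * 0.373 * 11.49^2
= 0.5 * 1.225 * 0.896 * 0.373 * 132.0201
= 27.025 N

27.025 N


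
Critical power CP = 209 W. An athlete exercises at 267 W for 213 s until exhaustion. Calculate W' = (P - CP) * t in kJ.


P - CP = 267 - 209 = 58 W
W' = 58 * 213 = 12354 J
= 12354 / 1000 = 12.354 kJ

12.354 kJ


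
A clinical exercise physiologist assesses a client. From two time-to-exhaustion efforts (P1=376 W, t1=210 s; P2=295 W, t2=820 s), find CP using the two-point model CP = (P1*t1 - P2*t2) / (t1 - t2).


Work in trial 1 = 78960 J
Work in trial 2 = 241900 J
Delta work = -162940 J
Delta time = -610 s
CP = -162940 / -610 = 267.11 W

267.11 W


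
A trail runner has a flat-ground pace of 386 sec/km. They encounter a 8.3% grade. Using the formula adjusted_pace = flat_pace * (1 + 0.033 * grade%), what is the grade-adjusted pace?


Grade factor = 1 + 0.033 * 8.3 = 1.2739
Adjusted = 386 * 1.2739 = 491.73 sec/km

491.73 s/km


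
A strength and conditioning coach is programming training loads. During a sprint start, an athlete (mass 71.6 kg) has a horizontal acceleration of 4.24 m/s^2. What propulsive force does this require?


Propulsive force = mass * acceleration
= 71.6 kg * 4.24 m/s^2
= 303.58 N

303.58 N


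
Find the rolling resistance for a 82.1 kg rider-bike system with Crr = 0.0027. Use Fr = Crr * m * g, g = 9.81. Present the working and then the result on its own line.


m * g = 82.1 * 9.81 = 805.401 N
Fr = 0.0027 * 805.401 = 2.175 N

2.175 N


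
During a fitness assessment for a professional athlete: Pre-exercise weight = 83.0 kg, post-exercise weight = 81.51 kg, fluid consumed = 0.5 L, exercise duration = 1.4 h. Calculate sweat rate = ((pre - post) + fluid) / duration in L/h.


Weight loss = 83.0 - 81.51 = 1.49 kg (approx L)
Total sweat = 1.49 + 0.5 = 1.99 L
Sweat rate = 1.99 / 1.4 = 1.421 L/h

1.421 L/h


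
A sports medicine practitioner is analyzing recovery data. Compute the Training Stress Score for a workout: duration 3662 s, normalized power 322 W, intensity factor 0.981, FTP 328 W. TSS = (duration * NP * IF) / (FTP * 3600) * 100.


Product = 3662 * 322 * 0.981 = 1156759.884
Base = 328 * 3600 = 1180800
TSS = 1156759.884 / 1180800 * 100 = 97.96

97.96 TSS


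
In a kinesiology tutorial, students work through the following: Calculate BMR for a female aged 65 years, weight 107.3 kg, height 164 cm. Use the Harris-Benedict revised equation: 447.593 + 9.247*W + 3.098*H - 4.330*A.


Substituting values:
W term = 9.247 * 107.3 = 992.2031
H term = 3.098 * 164 = 508.072
A term = 4.330 * 65 = 281.45
BMR = 1666.42 kcal/day

1666.42 kcal/day


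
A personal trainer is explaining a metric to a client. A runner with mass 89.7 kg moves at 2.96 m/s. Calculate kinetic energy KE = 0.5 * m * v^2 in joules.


v^2 = 2.96^2 = 8.7616
KE = 0.5 * 89.7 * 8.7616
= 392.96 J

392.96 J


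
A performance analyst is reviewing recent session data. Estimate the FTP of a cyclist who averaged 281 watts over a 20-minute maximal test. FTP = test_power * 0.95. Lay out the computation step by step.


FTP = 281 * 0.95 = 266.95 W

266.95 W


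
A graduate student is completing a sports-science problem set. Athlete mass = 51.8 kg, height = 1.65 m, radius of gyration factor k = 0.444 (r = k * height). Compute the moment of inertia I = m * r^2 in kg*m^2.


r = k * height = 0.444 * 1.65 = 0.7326 m
r^2 = 0.7326^2 = 0.536703
I = 51.8 * 0.536703 = 27.801 kg*m^2

27.801 kg*m^2


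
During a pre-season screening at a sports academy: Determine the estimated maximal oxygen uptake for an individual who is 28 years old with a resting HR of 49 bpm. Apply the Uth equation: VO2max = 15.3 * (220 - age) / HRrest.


HRmax = 220 - 28 = 192
VO2max = 15.3 * (192 / 49)
= 15.3 * 3.9184
= 59.95 mL/kg/min

59.95 mL/kg/min


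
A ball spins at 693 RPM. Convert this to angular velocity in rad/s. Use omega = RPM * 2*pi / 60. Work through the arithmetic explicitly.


omega = 693 * 2 * pi / 60
= 693 * 6.28318531 / 60
= 4354.247 / 60
= 72.571 rad/s

72.571 rad/s


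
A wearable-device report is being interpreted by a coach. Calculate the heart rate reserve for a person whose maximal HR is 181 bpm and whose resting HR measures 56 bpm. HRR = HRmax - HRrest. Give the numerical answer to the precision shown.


HRmax = 181 bpm
HRrest = 56 bpm
HRR = 181 - 56 = 125 bpm

125 bpm


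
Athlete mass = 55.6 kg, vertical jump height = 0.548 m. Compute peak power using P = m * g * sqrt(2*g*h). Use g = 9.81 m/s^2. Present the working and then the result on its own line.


sqrt(2 * 9.81 * 0.548) = sqrt(10.75176) = 3.278988 m/s
P = 55.6 * 9.81 * 3.278988
= 1788.48 W

1788.48 W


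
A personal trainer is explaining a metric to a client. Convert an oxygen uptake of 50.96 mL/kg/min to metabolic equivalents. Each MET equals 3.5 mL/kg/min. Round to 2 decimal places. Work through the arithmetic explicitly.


One MET = 3.5 mL/kg/min
Number of METs = 50.96 / 3.5
= 14.56 METs

14.56 METs


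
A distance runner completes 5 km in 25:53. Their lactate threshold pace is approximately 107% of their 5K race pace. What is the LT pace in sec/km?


Convert to seconds: 25 min 53 s = 1553 s
Pace per km = 1553 / 5 = 310.6 s/km
LT pace = 310.6 * 1.07 = 332.34 s/km

332.34 s/km


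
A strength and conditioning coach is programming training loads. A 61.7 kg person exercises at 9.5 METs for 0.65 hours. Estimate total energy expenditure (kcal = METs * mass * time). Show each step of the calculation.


Energy = METs * mass(kg) * time(h)
= 9.5 * 61.7 * 0.65
= 381.0 kcal

381.0 kcal


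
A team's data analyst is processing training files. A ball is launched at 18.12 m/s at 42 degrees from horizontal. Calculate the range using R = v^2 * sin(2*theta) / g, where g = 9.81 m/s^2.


sin(2 * 42) = sin(84) = 0.994522
v^2 = 18.12^2 = 328.3344
R = 328.3344 * 0.994522 / 9.81
= 33.286 m

33.286 m


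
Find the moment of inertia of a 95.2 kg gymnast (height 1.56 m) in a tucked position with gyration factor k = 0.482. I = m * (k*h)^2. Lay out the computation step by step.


Radius of gyration = 0.482 * 1.56 = 0.75192 m
I = 95.2 * 0.75192^2
= 95.2 * 0.565384
= 53.825 kg*m^2

53.825 kg*m^2


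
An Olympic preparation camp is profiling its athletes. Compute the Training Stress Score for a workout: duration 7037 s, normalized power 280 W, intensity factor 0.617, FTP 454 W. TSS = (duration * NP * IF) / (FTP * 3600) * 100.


Product = 7037 * 280 * 0.617 = 1215712.12
Base = 454 * 3600 = 1634400
TSS = 1215712.12 / 1634400 * 100 = 74.38

74.38 TSS


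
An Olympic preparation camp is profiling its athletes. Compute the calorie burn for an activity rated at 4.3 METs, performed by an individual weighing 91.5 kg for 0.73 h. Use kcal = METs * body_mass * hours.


Product of METs and mass = 4.3 * 91.5 = 393.45
Total kcal = 393.45 * 0.73 = 287.22 kcal

287.22 kcal


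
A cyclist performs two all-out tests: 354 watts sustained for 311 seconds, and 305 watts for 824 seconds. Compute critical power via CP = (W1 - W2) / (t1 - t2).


W1 = P1 * t1 = 354 * 311 = 110094 J
W2 = P2 * t2 = 305 * 824 = 251320 J
CP = (110094 - 251320) / (311 - 824)
= 275.29 W

275.29 W


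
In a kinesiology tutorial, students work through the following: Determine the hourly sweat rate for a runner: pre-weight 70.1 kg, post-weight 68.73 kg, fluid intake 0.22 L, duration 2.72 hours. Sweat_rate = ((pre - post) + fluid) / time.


Mass lost = 70.1 - 68.73 = 1.37 kg
Add fluid consumed: 1.37 + 0.22 = 1.59 L total sweat
Sweat rate = 1.59 / 2.72 = 0.585 L/h

0.585 L/h


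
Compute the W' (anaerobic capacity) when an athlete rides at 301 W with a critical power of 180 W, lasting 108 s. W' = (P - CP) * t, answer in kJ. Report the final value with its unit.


Above-CP power = 121 W
Duration = 108 s
W' = 121 * 108 = 13068 J
Convert: 13068 / 1000 = 13.068 kJ

13.068 kJ


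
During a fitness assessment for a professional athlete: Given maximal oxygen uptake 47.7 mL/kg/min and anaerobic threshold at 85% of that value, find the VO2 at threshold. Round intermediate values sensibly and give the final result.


Percentage as decimal = 0.85
VO2 at AT = 47.7 * 0.85 = 40.55 mL/kg/min

40.55 mL/kg/min


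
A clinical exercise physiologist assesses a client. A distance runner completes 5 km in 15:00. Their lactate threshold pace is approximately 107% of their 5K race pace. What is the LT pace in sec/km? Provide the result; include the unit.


Convert to seconds: 15 min 0 s = 900 s
Pace per km = 900 / 5 = 180.0 s/km
LT pace = 180.0 * 1.07 = 192.6 s/km

192.6 s/km


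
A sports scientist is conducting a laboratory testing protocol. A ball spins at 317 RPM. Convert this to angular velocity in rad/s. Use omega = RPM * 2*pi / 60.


omega = 317 * 2 * pi / 60
= 317 * 6.28318531 / 60
= 1991.77 / 60
= 33.196 rad/s

33.196 rad/s


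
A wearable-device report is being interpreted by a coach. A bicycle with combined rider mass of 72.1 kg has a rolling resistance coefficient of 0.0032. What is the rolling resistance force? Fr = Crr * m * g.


Fr = 0.0032 * 72.1 * 9.81
= 0.23072 * 9.81
= 2.263 N

2.263 N


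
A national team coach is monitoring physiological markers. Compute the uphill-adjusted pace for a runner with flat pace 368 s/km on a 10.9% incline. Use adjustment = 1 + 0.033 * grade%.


Adjustment factor = 1 + 0.033 * 10.9 = 1.3597
Grade-adjusted pace = 368 * 1.3597 = 500.37 s/km

500.37 s/km


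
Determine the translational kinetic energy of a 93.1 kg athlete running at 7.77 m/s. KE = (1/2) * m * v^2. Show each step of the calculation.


KE = 0.5 * m * v^2
= 0.5 * 93.1 * 7.77^2
= 0.5 * 93.1 * 60.3729
= 2810.36 J

2810.36 J


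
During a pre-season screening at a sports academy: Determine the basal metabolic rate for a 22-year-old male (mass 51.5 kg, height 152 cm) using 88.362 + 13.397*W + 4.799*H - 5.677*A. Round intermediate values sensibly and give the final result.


BMR = 88.362 + 13.397*51.5 + 4.799*152 - 5.677*22
= 1382.86 kcal/day

1382.86 kcal/day


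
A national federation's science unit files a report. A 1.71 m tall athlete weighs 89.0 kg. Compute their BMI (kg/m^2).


height^2 = 2.9241 m^2
BMI = 89.0 / 2.9241 = 30.44 kg/m^2

30.44 kg/m^2


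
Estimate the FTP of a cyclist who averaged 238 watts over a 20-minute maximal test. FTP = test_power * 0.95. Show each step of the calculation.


FTP = 238 * 0.95 = 226.1 W

226.1 W


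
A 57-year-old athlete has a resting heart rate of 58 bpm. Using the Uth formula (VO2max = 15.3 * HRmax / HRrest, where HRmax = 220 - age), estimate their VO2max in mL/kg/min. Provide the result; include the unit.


HRmax = 220 - 57 = 163 bpm
Ratio = HRmax / HRrest = 163 / 58 = 2.8103
VO2max = 15.3 * 2.8103 = 43.0 mL/kg/min

43.0 mL/kg/min


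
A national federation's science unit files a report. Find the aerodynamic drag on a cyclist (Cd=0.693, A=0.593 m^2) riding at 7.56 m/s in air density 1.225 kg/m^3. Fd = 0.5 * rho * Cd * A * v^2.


Fd = 0.5 * 1.225 * 0.693 * 0.593 * 7.56^2
= 0.5 * 1.225 * 0.693 * 0.593 * 57.1536
= 14.386 N

14.386 N


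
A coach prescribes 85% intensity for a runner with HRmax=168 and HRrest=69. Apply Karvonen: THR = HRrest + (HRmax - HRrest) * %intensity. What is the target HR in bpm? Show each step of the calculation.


Heart rate reserve = 168 - 69 = 99
Intensity fraction = 85 / 100 = 0.85
THR = 69 + 99 * 0.85 = 153.15 bpm

153.15 bpm


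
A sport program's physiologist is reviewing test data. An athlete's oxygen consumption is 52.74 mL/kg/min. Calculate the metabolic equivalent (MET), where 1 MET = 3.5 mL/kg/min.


MET = VO2 / 3.5
= 52.74 / 3.5
= 15.07 METs

15.07 METs


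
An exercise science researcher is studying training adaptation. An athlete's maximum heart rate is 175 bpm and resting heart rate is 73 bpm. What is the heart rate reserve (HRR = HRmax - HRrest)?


HRR = HRmax - HRrest
= 175 - 73
= 102 bpm

102 bpm


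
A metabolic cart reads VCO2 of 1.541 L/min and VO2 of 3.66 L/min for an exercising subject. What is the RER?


RER = VCO2 / VO2 = 1.541 / 3.66 = 0.421

0.421


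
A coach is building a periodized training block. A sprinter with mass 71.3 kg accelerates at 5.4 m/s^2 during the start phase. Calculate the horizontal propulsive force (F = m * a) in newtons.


F = m * a
= 71.3 * 5.4
= 385.02 N

385.02 N


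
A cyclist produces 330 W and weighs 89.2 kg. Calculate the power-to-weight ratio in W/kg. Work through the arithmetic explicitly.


P/W = power / mass
= 330 / 89.2
= 3.7 W/kg

3.7 W/kg


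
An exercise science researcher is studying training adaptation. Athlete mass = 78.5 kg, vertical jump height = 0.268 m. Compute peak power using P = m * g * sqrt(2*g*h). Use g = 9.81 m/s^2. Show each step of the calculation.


sqrt(2 * 9.81 * 0.268) = sqrt(5.25816) = 2.293068 m/s
P = 78.5 * 9.81 * 2.293068
= 1765.86 W

1765.86 W


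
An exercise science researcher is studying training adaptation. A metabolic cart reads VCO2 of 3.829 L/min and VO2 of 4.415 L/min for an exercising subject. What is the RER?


RER = VCO2 / VO2 = 3.829 / 4.415 = 0.8673

0.8673


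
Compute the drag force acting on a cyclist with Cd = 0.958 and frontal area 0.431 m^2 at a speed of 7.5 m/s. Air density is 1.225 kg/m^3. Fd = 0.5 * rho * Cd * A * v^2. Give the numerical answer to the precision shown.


Step 1: v^2 = 56.25
Step 2: Fd = 0.5 * 1.225 * 0.958 * 0.431 * 56.25
= 14.226 N

14.226 N


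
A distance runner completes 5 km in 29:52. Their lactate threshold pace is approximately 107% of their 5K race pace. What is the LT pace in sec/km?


Convert to seconds: 29 min 52 s = 1792 s
Pace per km = 1792 / 5 = 358.4 s/km
LT pace = 358.4 * 1.07 = 383.49 s/km

383.49 s/km


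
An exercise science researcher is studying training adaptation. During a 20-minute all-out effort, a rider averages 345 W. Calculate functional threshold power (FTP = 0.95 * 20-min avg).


FTP = 0.95 * 345
= 327.75 W

327.75 W


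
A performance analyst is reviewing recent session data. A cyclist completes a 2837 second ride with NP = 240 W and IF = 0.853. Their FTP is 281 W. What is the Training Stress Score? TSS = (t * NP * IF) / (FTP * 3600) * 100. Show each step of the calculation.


t * NP * IF = 2837 * 240 * 0.853 = 580790.64
FTP * 3600 = 1011600
TSS = (580790.64 / 1011600) * 100 = 57.41

57.41 TSS


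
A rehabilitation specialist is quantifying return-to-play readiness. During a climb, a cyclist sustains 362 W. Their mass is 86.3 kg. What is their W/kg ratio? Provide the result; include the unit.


Power-to-weight = 362 W / 86.3 kg
= 4.195 W/kg

4.195 W/kg


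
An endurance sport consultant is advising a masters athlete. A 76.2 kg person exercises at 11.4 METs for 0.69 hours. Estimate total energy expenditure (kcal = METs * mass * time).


Energy = METs * mass(kg) * time(h)
= 11.4 * 76.2 * 0.69
= 599.39 kcal

599.39 kcal


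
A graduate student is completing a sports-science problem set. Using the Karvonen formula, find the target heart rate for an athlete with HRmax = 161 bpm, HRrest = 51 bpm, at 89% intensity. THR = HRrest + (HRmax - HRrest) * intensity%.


HRR = 161 - 51 = 110
THR = 51 + 110 * 0.89
= 51 + 97.9
= 148.9 bpm

148.9 bpm


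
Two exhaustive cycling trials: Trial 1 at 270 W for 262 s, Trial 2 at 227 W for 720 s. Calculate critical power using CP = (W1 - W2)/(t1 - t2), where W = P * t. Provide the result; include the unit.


W1 = 270 * 262 = 70740 J
W2 = 227 * 720 = 163440 J
CP = (70740 - 163440) / (262 - 720)
= -92700 / -458
= 202.4 W

202.4 W


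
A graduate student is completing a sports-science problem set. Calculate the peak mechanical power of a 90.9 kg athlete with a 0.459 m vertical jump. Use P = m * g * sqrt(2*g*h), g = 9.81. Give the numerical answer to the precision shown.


First, sqrt(2gh) = sqrt(2 * 9.81 * 0.459)
= sqrt(9.00558) = 3.00093 m/s
Power = 90.9 * 9.81 * 3.00093 = 2676.02 W

2676.02 W


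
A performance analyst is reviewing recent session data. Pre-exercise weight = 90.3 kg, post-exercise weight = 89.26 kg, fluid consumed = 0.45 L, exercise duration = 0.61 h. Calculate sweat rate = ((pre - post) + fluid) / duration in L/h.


Weight loss = 90.3 - 89.26 = 1.04 kg (approx L)
Total sweat = 1.04 + 0.45 = 1.49 L
Sweat rate = 1.49 / 0.61 = 2.443 L/h

2.443 L/h


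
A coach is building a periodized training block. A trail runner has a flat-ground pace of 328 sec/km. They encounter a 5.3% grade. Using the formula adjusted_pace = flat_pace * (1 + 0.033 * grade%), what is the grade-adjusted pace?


Grade factor = 1 + 0.033 * 5.3 = 1.1749
Adjusted = 328 * 1.1749 = 385.37 sec/km

385.37 s/km


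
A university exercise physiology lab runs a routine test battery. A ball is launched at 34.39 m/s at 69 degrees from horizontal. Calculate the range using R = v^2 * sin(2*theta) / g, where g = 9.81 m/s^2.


sin(2 * 69) = sin(138) = 0.669131
v^2 = 34.39^2 = 1182.6721
R = 1182.6721 * 0.669131 / 9.81
= 80.669 m

80.669 m


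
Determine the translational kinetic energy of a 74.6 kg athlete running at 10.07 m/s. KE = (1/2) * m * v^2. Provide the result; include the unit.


KE = 0.5 * m * v^2
= 0.5 * 74.6 * 10.07^2
= 0.5 * 74.6 * 101.4049
= 3782.4 J

3782.4 J


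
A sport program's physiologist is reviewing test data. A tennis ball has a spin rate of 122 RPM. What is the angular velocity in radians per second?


Convert RPM to rad/s: multiply by 2*pi and divide by 60
omega = 122 * 2 * pi / 60
= 12.776 rad/s

12.776 rad/s


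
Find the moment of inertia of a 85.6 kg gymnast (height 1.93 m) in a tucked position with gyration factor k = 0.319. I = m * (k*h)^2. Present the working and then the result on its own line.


Radius of gyration = 0.319 * 1.93 = 0.61567 m
I = 85.6 * 0.61567^2
= 85.6 * 0.37905
= 32.447 kg*m^2

32.447 kg*m^2


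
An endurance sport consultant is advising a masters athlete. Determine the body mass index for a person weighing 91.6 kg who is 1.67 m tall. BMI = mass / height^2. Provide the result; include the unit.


BMI = mass / height^2
= 91.6 / 1.67^2
= 91.6 / 2.7889
= 32.84 kg/m^2

32.84 kg/m^2


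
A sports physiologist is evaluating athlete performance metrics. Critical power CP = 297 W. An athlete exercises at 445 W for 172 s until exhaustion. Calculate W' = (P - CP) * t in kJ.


P - CP = 445 - 297 = 148 W
W' = 148 * 172 = 25456 J
= 25456 / 1000 = 25.456 kJ

25.456 kJ


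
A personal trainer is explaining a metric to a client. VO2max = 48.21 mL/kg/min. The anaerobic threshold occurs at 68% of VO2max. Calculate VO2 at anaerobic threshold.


AT fraction = 68 / 100 = 0.68
AT VO2 = 48.21 * 0.68
= 32.78 mL/kg/min

32.78 mL/kg/min


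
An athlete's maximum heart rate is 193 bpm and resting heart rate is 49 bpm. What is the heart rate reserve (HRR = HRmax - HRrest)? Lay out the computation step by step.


HRR = HRmax - HRrest
= 193 - 49
= 144 bpm

144 bpm


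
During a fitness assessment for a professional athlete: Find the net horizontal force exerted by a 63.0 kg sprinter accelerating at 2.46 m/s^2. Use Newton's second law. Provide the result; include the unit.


Newton's second law: F = m * a
F = 63.0 * 2.46 = 154.98 N

154.98 N


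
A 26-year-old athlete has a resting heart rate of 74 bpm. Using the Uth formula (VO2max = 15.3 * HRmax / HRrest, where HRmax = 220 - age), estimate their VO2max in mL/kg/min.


HRmax = 220 - 26 = 194 bpm
Ratio = HRmax / HRrest = 194 / 74 = 2.6216
VO2max = 15.3 * 2.6216 = 40.11 mL/kg/min

40.11 mL/kg/min


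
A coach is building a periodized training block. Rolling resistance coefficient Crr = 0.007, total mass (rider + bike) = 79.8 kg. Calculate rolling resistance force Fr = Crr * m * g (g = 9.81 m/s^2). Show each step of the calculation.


Fr = Crr * m * g
= 0.007 * 79.8 * 9.81
= 5.48 N

5.48 N


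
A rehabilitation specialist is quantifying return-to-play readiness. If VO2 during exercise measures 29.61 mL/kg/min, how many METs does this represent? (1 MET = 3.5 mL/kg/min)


METs = VO2 / 3.5 = 29.61 / 3.5 = 8.46

8.46 METs


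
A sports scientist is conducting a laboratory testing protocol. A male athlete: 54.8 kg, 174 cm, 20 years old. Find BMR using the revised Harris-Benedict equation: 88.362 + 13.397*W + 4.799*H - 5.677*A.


Intercept = 88.362
Weight contribution = 13.397 * 54.8 = 734.1556
Height contribution = 4.799 * 174 = 835.026
Age contribution = 5.677 * 20 = 113.54
BMR = 88.362 + 734.1556 + 835.026 - 113.54
= 1544.0 kcal/day

1544.0 kcal/day


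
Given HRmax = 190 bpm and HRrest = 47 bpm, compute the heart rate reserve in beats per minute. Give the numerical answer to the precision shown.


Heart rate reserve = maximum HR minus resting HR
HRR = 190 - 47 = 143 bpm

143 bpm


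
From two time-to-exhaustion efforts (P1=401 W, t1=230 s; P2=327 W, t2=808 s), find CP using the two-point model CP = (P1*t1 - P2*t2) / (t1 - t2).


Work in trial 1 = 92230 J
Work in trial 2 = 264216 J
Delta work = -171986 J
Delta time = -578 s
CP = -171986 / -578 = 297.55 W

297.55 W


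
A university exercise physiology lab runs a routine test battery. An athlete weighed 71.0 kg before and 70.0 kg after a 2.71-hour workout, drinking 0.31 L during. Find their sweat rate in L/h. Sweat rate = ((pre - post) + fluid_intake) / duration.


Body mass change = 1.0 kg
Total sweat loss = 1.0 + 0.31 = 1.31 L
Rate = 1.31 / 2.71 = 0.483 L/h

0.483 L/h


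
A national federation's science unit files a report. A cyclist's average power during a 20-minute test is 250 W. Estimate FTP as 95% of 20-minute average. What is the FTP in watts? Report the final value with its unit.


FTP = 20-min power * 0.95
= 250 * 0.95
= 237.5 W

237.5 W


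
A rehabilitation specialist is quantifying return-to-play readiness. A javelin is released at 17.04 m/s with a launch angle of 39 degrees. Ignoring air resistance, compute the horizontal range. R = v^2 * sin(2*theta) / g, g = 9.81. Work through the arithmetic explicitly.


Launch speed squared = 290.3616
sin(2 * 39 deg) = 0.978148
Range = 290.3616 * 0.978148 / 9.81
= 28.952 m

28.952 m


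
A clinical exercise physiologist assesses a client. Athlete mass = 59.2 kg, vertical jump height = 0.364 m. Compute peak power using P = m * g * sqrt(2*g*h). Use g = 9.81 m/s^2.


sqrt(2 * 9.81 * 0.364) = sqrt(7.14168) = 2.672392 m/s
P = 59.2 * 9.81 * 2.672392
= 1552.0 W

1552.0 W


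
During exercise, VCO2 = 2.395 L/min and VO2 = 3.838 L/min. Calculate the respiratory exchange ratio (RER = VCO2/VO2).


RER = VCO2 / VO2
= 2.395 / 3.838
= 0.624

0.624


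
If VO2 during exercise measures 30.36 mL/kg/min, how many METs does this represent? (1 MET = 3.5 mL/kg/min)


METs = VO2 / 3.5 = 30.36 / 3.5 = 8.67

8.67 METs


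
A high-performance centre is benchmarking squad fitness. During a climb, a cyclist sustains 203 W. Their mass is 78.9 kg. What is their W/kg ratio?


Power-to-weight = 203 W / 78.9 kg
= 2.573 W/kg

2.573 W/kg


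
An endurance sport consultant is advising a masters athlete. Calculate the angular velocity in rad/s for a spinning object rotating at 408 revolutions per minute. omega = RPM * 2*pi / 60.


omega = RPM * 2*pi / 60
= 408 * 6.28318531 / 60
= 42.726 rad/s

42.726 rad/s


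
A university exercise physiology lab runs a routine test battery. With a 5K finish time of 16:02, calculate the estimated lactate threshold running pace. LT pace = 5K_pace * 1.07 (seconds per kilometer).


Race duration = 962 s for 5 km
Average pace = 962 / 5 = 192.4 s/km
LT pace = 192.4 * 1.07
= 205.87 s/km

205.87 s/km


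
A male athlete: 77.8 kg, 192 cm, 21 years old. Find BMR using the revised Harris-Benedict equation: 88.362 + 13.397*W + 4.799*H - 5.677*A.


Intercept = 88.362
Weight contribution = 13.397 * 77.8 = 1042.2866
Height contribution = 4.799 * 192 = 921.408
Age contribution = 5.677 * 21 = 119.217
BMR = 88.362 + 1042.2866 + 921.408 - 119.217
= 1932.84 kcal/day

1932.84 kcal/day


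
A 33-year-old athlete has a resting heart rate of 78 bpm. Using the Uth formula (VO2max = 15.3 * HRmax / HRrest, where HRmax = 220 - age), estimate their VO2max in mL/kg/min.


HRmax = 220 - 33 = 187 bpm
Ratio = HRmax / HRrest = 187 / 78 = 2.3974
VO2max = 15.3 * 2.3974 = 36.68 mL/kg/min

36.68 mL/kg/min


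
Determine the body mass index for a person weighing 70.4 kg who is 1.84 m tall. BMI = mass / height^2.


BMI = mass / height^2
= 70.4 / 1.84^2
= 70.4 / 3.3856
= 20.79 kg/m^2

20.79 kg/m^2


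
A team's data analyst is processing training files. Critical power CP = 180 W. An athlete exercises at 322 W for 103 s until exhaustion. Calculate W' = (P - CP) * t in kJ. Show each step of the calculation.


P - CP = 322 - 180 = 142 W
W' = 142 * 103 = 14626 J
= 14626 / 1000 = 14.626 kJ

14.626 kJ


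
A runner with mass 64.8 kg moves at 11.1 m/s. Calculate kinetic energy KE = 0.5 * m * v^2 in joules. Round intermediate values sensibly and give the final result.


v^2 = 11.1^2 = 123.21
KE = 0.5 * 64.8 * 123.21
= 3992.0 J

3992.0 J


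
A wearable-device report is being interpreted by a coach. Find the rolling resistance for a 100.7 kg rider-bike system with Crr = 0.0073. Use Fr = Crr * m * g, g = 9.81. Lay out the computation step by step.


m * g = 100.7 * 9.81 = 987.867 N
Fr = 0.0073 * 987.867 = 7.211 N

7.211 N


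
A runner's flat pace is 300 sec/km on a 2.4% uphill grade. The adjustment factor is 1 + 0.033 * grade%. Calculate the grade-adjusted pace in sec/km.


Factor = 1 + 0.033 * 2.4 = 1.0792
Adjusted pace = 300 * 1.0792
= 323.76 sec/km

323.76 s/km


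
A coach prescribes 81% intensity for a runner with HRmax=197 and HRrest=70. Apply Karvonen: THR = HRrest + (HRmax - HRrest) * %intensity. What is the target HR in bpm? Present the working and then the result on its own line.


Heart rate reserve = 197 - 70 = 127
Intensity fraction = 81 / 100 = 0.81
THR = 70 + 127 * 0.81 = 172.87 bpm

172.87 bpm


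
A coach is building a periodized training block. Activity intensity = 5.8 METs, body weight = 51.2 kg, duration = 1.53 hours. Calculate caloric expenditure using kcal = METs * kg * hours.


kcal = 5.8 * 51.2 * 1.53
= 296.96 * 1.53
= 454.35 kcal

454.35 kcal


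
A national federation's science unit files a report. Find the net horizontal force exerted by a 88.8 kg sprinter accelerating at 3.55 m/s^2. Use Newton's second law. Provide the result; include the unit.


Newton's second law: F = m * a
F = 88.8 * 3.55 = 315.24 N

315.24 N


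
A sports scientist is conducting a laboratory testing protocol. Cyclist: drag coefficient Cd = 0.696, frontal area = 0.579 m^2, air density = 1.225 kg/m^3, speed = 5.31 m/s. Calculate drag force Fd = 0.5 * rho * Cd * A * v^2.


v^2 = 5.31^2 = 28.1961
Fd = 0.5 * 1.225 * 0.696 * 0.579 * 28.1961
= 6.96 N

6.96 N


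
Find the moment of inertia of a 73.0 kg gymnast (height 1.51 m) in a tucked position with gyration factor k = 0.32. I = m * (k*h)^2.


Radius of gyration = 0.32 * 1.51 = 0.4832 m
I = 73.0 * 0.4832^2
= 73.0 * 0.233482
= 17.044 kg*m^2

17.044 kg*m^2


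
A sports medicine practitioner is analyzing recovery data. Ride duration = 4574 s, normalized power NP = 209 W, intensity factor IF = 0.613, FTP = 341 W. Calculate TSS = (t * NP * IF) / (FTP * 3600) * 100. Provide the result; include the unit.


Numerator = 4574 * 209 * 0.613 = 586007.158
Denominator = 341 * 3600 = 1227600
TSS = 586007.158 / 1227600 * 100
= 47.74

47.74 TSS


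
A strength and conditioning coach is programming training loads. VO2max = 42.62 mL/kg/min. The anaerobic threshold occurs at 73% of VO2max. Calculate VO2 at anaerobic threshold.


AT fraction = 73 / 100 = 0.73
AT VO2 = 42.62 * 0.73
= 31.11 mL/kg/min

31.11 mL/kg/min


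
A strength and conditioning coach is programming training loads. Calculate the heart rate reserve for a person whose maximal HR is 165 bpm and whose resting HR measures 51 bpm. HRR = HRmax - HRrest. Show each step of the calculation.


HRmax = 165 bpm
HRrest = 51 bpm
HRR = 165 - 51 = 114 bpm

114 bpm


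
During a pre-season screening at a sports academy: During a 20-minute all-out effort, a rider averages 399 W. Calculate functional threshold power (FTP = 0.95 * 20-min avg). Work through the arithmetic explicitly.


FTP = 0.95 * 399
= 379.05 W

379.05 W


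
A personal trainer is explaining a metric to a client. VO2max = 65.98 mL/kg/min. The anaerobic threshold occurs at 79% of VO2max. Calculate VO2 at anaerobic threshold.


AT fraction = 79 / 100 = 0.79
AT VO2 = 65.98 * 0.79
= 52.12 mL/kg/min

52.12 mL/kg/min


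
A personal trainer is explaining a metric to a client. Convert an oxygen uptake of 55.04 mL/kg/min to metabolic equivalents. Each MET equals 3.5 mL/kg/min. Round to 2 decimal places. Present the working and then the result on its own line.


One MET = 3.5 mL/kg/min
Number of METs = 55.04 / 3.5
= 15.73 METs

15.73 METs


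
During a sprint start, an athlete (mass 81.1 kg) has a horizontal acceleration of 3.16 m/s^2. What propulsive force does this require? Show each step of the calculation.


Propulsive force = mass * acceleration
= 81.1 kg * 3.16 m/s^2
= 256.28 N

256.28 N


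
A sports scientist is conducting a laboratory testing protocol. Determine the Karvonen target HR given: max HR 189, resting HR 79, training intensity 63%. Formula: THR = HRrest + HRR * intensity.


HRR = HRmax - HRrest = 189 - 79 = 110
THR = 79 + 110 * 0.63
= 148.3 bpm

148.3 bpm


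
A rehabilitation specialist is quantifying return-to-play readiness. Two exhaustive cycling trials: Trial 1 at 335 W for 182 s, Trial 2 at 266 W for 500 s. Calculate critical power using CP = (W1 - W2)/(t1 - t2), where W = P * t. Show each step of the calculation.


W1 = 335 * 182 = 60970 J
W2 = 266 * 500 = 133000 J
CP = (60970 - 133000) / (182 - 500)
= -72030 / -318
= 226.51 W

226.51 W


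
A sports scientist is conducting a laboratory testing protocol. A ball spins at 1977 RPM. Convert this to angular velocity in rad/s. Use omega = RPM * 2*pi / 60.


omega = 1977 * 2 * pi / 60
= 1977 * 6.28318531 / 60
= 12421.857 / 60
= 207.031 rad/s

207.031 rad/s


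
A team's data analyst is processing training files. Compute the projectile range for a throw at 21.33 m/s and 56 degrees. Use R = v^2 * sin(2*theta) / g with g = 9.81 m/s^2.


Two times the angle = 112 degrees
sin(112) = 0.927184
R = 454.9689 * 0.927184 / 9.81 = 43.001 m

43.001 m


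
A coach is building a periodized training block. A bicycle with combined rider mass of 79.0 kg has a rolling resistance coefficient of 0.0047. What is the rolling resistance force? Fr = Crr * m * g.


Fr = 0.0047 * 79.0 * 9.81
= 0.3713 * 9.81
= 3.642 N

3.642 N


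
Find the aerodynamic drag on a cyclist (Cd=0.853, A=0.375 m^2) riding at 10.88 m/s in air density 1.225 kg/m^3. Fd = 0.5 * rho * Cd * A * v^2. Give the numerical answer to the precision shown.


Fd = 0.5 * 1.225 * 0.853 * 0.375 * 10.88^2
= 0.5 * 1.225 * 0.853 * 0.375 * 118.3744
= 23.192 N

23.192 N


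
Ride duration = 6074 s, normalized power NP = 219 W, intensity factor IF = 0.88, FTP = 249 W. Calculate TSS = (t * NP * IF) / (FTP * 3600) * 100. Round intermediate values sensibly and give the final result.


Numerator = 6074 * 219 * 0.88 = 1170581.28
Denominator = 249 * 3600 = 896400
TSS = 1170581.28 / 896400 * 100
= 130.59

130.59 TSS


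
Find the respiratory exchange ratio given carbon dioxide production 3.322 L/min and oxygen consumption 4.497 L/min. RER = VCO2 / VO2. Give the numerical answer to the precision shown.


VCO2 = 3.322 L/min
VO2 = 4.497 L/min
RER = 3.322 / 4.497 = 0.7387

0.7387


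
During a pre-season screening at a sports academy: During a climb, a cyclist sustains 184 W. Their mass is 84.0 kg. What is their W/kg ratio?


Power-to-weight = 184 W / 84.0 kg
= 2.19 W/kg

2.19 W/kg


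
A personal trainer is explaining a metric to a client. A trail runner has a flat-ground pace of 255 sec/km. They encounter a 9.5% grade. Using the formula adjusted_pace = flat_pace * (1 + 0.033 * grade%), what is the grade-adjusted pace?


Grade factor = 1 + 0.033 * 9.5 = 1.3135
Adjusted = 255 * 1.3135 = 334.94 sec/km

334.94 s/km


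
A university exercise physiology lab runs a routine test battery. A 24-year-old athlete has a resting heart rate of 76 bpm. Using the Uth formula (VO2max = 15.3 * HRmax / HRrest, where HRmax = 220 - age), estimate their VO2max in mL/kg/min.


HRmax = 220 - 24 = 196 bpm
Ratio = HRmax / HRrest = 196 / 76 = 2.5789
VO2max = 15.3 * 2.5789 = 39.46 mL/kg/min

39.46 mL/kg/min


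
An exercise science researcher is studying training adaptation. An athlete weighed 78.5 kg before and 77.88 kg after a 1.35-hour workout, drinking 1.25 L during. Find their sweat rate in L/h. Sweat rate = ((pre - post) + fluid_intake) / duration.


Body mass change = 0.62 kg
Total sweat loss = 0.62 + 1.25 = 1.87 L
Rate = 1.87 / 1.35 = 1.385 L/h

1.385 L/h


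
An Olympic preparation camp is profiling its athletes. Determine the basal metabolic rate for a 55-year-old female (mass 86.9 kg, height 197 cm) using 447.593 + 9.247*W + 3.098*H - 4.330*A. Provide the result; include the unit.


BMR = 447.593 + 9.247*86.9 + 3.098*197 - 4.330*55
= 1623.31 kcal/day

1623.31 kcal/day


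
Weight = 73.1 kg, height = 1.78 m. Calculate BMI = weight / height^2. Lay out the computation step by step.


height^2 = 1.78^2 = 3.1684
BMI = 73.1 / 3.1684 = 23.07 kg/m^2

23.07 kg/m^2


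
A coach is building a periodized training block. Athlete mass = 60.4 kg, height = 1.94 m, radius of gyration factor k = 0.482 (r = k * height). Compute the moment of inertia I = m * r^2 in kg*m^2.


r = k * height = 0.482 * 1.94 = 0.93508 m
r^2 = 0.93508^2 = 0.874375
I = 60.4 * 0.874375 = 52.812 kg*m^2

52.812 kg*m^2


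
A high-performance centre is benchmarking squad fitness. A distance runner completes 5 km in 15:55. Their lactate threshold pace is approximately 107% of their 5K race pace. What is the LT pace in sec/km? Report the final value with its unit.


Convert to seconds: 15 min 55 s = 955 s
Pace per km = 955 / 5 = 191.0 s/km
LT pace = 191.0 * 1.07 = 204.37 s/km

204.37 s/km


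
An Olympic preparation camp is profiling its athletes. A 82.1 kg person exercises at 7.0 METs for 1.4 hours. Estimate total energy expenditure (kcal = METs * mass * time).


Energy = METs * mass(kg) * time(h)
= 7.0 * 82.1 * 1.4
= 804.58 kcal

804.58 kcal


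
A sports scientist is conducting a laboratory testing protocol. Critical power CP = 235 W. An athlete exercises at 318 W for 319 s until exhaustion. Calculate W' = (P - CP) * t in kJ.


P - CP = 318 - 235 = 83 W
W' = 83 * 319 = 26477 J
= 26477 / 1000 = 26.477 kJ

26.477 kJ


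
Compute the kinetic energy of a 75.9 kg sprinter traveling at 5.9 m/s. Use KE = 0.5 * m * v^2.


Velocity squared = 34.81
KE = 0.5 * 75.9 * 34.81 = 1321.04 J

1321.04 J


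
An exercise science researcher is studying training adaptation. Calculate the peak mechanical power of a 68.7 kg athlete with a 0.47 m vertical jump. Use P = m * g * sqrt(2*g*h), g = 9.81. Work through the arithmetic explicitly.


First, sqrt(2gh) = sqrt(2 * 9.81 * 0.47)
= sqrt(9.2214) = 3.036676 m/s
Power = 68.7 * 9.81 * 3.036676 = 2046.56 W

2046.56 W


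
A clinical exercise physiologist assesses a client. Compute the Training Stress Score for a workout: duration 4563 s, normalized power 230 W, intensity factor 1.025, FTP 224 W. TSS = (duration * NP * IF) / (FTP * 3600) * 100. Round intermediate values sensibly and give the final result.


Product = 4563 * 230 * 1.025 = 1075727.25
Base = 224 * 3600 = 806400
TSS = 1075727.25 / 806400 * 100 = 133.4

133.4 TSS


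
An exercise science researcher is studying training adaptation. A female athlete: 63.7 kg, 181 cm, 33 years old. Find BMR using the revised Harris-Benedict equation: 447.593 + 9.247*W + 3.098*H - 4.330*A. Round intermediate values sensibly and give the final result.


Intercept = 447.593
Weight contribution = 9.247 * 63.7 = 589.0339
Height contribution = 3.098 * 181 = 560.738
Age contribution = 4.33 * 33 = 142.89
BMR = 447.593 + 589.0339 + 560.738 - 142.89
= 1454.47 kcal/day

1454.47 kcal/day


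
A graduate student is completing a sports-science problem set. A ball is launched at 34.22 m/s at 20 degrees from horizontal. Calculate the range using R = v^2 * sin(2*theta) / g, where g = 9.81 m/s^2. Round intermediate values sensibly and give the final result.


sin(2 * 20) = sin(40) = 0.642788
v^2 = 34.22^2 = 1171.0084
R = 1171.0084 * 0.642788 / 9.81
= 76.729 m

76.729 m


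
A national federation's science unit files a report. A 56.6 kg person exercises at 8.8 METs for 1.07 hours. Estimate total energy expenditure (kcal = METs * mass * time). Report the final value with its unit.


Energy = METs * mass(kg) * time(h)
= 8.8 * 56.6 * 1.07
= 532.95 kcal

532.95 kcal
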